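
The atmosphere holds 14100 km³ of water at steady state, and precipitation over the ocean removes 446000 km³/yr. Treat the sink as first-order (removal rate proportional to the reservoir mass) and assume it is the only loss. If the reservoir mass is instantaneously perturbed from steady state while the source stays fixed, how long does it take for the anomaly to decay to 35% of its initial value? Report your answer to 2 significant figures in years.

0.033 yr

For a linear reservoir the anomaly decays as exp(−t/τ) with τ = M/F = 14100/446000 = 0.03161 yr.
exp(−t/τ) = 0.35 ⇒ t = −τ ln(0.35) = 0.03161 × 1.050 = 0.03319 yr.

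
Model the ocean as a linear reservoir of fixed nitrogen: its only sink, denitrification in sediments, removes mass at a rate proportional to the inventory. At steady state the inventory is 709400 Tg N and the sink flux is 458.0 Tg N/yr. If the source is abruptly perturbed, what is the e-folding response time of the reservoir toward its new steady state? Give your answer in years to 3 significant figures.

1550 yr

For a linear reservoir the response time equals the residence time τ = M/F.
τ = 709400 / 458.0 = 1549 yr.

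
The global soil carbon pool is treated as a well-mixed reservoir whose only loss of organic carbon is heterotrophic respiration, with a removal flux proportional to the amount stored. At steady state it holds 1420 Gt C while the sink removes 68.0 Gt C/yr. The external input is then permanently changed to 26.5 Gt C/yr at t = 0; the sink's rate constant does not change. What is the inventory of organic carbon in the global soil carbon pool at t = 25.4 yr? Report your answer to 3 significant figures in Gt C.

810 Gt C

τ = M₀/F₀ = 1420/68.0 = 20.88 yr; rate constant k = 1/τ.
New steady state M_∞ = F₁/k = F₁·τ = 26.5 × 20.88 = 553.38 Gt C.
M(t) = M_∞ + (M₀ − M_∞)·e^(−t/τ); t/τ = 25.4/20.88 = 1.216, so e^(−t/τ) = 0.2963.
M(t) = 553.38 + 866.6 × 0.2963 = 810.17 Gt C.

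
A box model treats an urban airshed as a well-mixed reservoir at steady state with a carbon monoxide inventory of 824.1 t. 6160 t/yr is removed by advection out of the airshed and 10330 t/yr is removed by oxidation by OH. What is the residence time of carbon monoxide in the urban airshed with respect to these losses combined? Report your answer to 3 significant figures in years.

Total removal = 6160 + 10330 = 16490 t/yr.
τ = M / ΣF_out = 824.1 / 16490 = 0.04998 yr.

0.0500 yr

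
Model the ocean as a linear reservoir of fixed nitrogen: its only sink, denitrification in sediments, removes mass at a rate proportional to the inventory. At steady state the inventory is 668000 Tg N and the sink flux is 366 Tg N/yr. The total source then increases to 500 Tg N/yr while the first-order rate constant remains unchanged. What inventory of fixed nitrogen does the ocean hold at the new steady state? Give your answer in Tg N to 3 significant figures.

Rate constant k = F/M = 366 / 668000 = 0.0005479 yr⁻¹.
At the new steady state, source = k·M_new ⇒ M_new = 500 / 0.0005479 = 912600 Tg N.
(Equivalently M_new = M × F_new/F_old = 668000 × 500/366.)

913000 Tg N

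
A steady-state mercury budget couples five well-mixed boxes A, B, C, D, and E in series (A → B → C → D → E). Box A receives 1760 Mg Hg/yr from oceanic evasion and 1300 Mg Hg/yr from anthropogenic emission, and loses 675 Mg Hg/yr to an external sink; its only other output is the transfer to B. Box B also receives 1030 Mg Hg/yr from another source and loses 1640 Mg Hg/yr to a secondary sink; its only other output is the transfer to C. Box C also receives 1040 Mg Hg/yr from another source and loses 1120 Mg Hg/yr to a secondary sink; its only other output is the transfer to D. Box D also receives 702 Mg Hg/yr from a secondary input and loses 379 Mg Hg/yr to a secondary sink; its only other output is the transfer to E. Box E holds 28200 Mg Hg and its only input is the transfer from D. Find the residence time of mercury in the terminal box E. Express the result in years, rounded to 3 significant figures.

Box A: F(A→B) = (1760 + 1300) − 675 = 2385.0 Mg Hg/yr.
Box B: F(B→C) = (2385.0 + 1030) − 1640 = 1775.0 Mg Hg/yr.
Box C: F(C→D) = (1775.0 + 1040) − 1120 = 1695.0 Mg Hg/yr.
Box D: F(D→E) = (1695.0 + 702) − 379 = 2018.0 Mg Hg/yr.
Box E throughput = its input = 2018.0 Mg Hg/yr; τ = 28200 / 2018.0 = 13.97 yr.

14.0 yr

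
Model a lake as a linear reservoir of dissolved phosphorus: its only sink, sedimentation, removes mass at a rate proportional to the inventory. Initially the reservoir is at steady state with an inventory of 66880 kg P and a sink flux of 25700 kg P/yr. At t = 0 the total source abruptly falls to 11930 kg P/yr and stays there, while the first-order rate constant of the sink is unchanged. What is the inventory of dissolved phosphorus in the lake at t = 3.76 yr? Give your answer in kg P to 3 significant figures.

39500 kg P

Residence time τ = M₀/F₀ = 2.602 yr. The eventual steady state is M_∞ = M₀·(F₁/F₀) = 66880 × 11930/25700 = 31046 kg P.
The anomaly ΔM(t) = M(t) − M_∞ decays as ΔM₀·e^(−t/τ) with ΔM₀ = 66880 − 31046 = 35830 kg P.
At t = 3.76 yr, e^(−t/τ) = e^(−1.445) = 0.2358, so ΔM = 8449 kg P and M = 31046 + 8449 = 39495 kg P.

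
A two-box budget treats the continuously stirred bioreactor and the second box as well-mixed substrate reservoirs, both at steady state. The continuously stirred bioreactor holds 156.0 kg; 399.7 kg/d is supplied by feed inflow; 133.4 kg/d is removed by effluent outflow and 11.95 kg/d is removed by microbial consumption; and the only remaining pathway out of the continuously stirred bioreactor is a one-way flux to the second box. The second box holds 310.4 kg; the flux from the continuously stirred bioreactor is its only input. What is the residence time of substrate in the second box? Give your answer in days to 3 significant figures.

Balance the continuously stirred bioreactor: ΣF_in = 399.70 kg/d.
Flux to the second box = ΣF_in − (133.4 + 11.95) = 254.35 kg/d.
At steady state the output of the second box equals its input, 254.35 kg/d.
τ = M / F = 310.4 / 254.35 = 1.220 d.

1.22 d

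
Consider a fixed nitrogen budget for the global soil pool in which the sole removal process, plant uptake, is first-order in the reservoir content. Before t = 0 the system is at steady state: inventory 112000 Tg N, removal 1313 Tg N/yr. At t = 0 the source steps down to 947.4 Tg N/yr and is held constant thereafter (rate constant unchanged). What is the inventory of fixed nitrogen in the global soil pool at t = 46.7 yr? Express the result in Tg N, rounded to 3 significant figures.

The sink rate constant is k = F₀/M₀ = 1313/112000 = 0.01172 yr⁻¹.
Solving dM/dt = F₁ − kM with M(0) = M₀ gives M(t) = F₁/k + (M₀ − F₁/k)·e^(−kt).
F₁/k = 947.4/0.01172 = 80814 Tg N; kt = 0.01172 × 46.7 = 0.5475, e^(−kt) = 0.5784.
M(46.7) = 80814 + (112000 − 80814) × 0.5784 = 80814 + 18040 = 98852 Tg N.

98900 Tg N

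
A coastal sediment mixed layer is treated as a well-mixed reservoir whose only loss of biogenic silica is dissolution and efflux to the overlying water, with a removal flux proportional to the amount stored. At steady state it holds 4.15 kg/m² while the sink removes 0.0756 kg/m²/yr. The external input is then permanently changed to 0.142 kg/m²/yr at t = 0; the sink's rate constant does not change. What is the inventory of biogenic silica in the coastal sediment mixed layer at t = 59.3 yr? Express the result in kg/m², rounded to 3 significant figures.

6.56 kg/m²

The sink rate constant is k = F₀/M₀ = 0.0756/4.15 = 0.01822 yr⁻¹.
Solving dM/dt = F₁ − kM with M(0) = M₀ gives M(t) = F₁/k + (M₀ − F₁/k)·e^(−kt).
F₁/k = 0.142/0.01822 = 7.7950 kg/m²; kt = 0.01822 × 59.3 = 1.080, e^(−kt) = 0.3395.
M(59.3) = 7.7950 + (4.15 − 7.7950) × 0.3395 = 7.7950 − 1.237 = 6.5575 kg/m².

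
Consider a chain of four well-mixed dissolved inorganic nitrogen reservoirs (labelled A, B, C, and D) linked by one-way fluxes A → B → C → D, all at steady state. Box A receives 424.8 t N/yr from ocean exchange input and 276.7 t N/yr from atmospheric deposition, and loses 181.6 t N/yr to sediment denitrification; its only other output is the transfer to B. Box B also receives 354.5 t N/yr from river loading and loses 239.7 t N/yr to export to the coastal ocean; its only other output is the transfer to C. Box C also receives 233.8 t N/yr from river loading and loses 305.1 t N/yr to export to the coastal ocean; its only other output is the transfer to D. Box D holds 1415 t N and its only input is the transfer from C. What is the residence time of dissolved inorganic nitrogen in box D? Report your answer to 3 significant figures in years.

2.51 yr

Box A: F(A→B) = (424.8 + 276.7) − 181.6 = 519.90 t N/yr.
Box B: F(B→C) = (519.90 + 354.5) − 239.7 = 634.70 t N/yr.
Box C: F(C→D) = (634.70 + 233.8) − 305.1 = 563.40 t N/yr.
Box D throughput = its input = 563.40 t N/yr; τ = 1415 / 563.40 = 2.512 yr.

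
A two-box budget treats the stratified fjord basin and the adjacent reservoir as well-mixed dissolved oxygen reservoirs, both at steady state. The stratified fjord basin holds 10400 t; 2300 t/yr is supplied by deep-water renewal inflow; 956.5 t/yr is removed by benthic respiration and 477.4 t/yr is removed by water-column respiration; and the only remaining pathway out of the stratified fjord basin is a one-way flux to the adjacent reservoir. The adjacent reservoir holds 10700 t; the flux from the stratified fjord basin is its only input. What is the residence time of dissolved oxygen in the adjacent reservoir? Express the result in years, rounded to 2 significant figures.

12 yr

Balance the stratified fjord basin: ΣF_in = 2300.0 t/yr.
Flux to the adjacent reservoir = ΣF_in − (956.5 + 477.4) = 866.10 t/yr.
At steady state the output of the adjacent reservoir equals its input, 866.10 t/yr.
τ = M / F = 10700 / 866.10 = 12.35 yr.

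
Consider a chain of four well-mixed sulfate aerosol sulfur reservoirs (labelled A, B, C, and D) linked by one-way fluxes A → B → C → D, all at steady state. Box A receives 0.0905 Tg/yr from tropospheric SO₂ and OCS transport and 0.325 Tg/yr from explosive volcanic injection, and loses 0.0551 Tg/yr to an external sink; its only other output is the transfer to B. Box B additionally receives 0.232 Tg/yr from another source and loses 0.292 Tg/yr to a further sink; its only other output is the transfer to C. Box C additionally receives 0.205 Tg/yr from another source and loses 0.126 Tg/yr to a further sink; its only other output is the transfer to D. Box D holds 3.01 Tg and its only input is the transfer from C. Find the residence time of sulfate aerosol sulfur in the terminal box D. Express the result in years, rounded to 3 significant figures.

7.93 yr

Box A: F(A→B) = (0.0905 + 0.325) − 0.0551 = 0.36040 Tg/yr.
Box B: F(B→C) = (0.36040 + 0.232) − 0.292 = 0.30040 Tg/yr.
Box C: F(C→D) = (0.30040 + 0.205) − 0.126 = 0.37940 Tg/yr.
Box D throughput = its input = 0.37940 Tg/yr; τ = 3.01 / 0.37940 = 7.934 yr.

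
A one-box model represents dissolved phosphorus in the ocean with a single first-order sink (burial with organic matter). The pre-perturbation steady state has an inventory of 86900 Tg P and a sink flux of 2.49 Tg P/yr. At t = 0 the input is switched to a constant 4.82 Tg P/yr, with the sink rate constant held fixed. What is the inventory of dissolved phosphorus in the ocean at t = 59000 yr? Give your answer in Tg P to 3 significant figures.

Residence time τ = M₀/F₀ = 34900 yr. The eventual steady state is M_∞ = M₀·(F₁/F₀) = 86900 × 4.82/2.49 = 168220 Tg P.
The anomaly ΔM(t) = M(t) − M_∞ decays as ΔM₀·e^(−t/τ) with ΔM₀ = 86900 − 168220 = −81320 Tg P.
At t = 59000 yr, e^(−t/τ) = e^(−1.691) = 0.1844, so ΔM = −15000 Tg P and M = 168220 − 15000 = 153220 Tg P.

153000 Tg P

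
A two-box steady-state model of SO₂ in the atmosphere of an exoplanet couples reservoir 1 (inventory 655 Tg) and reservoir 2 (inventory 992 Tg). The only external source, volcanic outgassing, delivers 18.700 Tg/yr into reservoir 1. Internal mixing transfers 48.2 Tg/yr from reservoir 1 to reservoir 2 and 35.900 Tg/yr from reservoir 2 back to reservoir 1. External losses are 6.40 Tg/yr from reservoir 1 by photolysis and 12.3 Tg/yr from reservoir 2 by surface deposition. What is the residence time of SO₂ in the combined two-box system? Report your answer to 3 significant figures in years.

Residence time in the combined system uses the total inventory and the total *external* removal — internal exchanges between the two boxes cancel.
M_total = 655 + 992 = 1647.0 Tg.
ΣF_external_out = 6.40 + 12.3 = 18.700 Tg/yr.
τ = M_total / ΣF_ext = 1647.0 / 18.700 = 88.07 yr.

88.1 yr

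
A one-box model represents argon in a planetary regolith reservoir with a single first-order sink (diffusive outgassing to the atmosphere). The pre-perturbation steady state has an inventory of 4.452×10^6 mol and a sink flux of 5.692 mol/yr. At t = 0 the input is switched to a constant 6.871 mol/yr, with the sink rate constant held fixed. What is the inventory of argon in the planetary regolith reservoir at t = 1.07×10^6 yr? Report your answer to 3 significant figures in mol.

5.14×10^6 mol

Residence time τ = M₀/F₀ = 782200 yr. The eventual steady state is M_∞ = M₀·(F₁/F₀) = 4.452×10^6 × 6.871/5.692 = 5.3742×10^6 mol.
The anomaly ΔM(t) = M(t) − M_∞ decays as ΔM₀·e^(−t/τ) with ΔM₀ = 4.452×10^6 − 5.3742×10^6 = −922200 mol.
At t = 1.07×10^6 yr, e^(−t/τ) = e^(−1.368) = 0.2546, so ΔM = −234800 mol and M = 5.3742×10^6 − 234800 = 5.1394×10^6 mol.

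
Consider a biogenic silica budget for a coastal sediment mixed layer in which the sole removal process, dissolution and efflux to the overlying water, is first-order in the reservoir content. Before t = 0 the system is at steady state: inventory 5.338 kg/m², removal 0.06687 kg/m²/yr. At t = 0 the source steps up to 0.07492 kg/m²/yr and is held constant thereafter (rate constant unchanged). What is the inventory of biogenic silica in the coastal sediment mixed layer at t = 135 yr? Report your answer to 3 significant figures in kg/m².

5.86 kg/m²

τ = M₀/F₀ = 5.338/0.06687 = 79.83 yr; rate constant k = 1/τ.
New steady state M_∞ = F₁/k = F₁·τ = 0.07492 × 79.83 = 5.9806 kg/m².
M(t) = M_∞ + (M₀ − M_∞)·e^(−t/τ); t/τ = 135/79.83 = 1.691, so e^(−t/τ) = 0.1843.
M(t) = 5.9806 − 0.6426 × 0.1843 = 5.8622 kg/m².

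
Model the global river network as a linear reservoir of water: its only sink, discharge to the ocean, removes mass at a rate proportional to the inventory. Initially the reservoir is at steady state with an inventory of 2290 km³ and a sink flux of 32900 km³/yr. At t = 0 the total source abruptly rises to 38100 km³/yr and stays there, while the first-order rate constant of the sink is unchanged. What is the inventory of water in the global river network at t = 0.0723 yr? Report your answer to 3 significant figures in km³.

2520 km³

Residence time τ = M₀/F₀ = 0.06960 yr. The eventual steady state is M_∞ = M₀·(F₁/F₀) = 2290 × 38100/32900 = 2651.9 km³.
The anomaly ΔM(t) = M(t) − M_∞ decays as ΔM₀·e^(−t/τ) with ΔM₀ = 2290 − 2651.9 = −361.9 km³.
At t = 0.0723 yr, e^(−t/τ) = e^(−1.039) = 0.3539, so ΔM = −128.1 km³ and M = 2651.9 − 128.1 = 2523.9 km³.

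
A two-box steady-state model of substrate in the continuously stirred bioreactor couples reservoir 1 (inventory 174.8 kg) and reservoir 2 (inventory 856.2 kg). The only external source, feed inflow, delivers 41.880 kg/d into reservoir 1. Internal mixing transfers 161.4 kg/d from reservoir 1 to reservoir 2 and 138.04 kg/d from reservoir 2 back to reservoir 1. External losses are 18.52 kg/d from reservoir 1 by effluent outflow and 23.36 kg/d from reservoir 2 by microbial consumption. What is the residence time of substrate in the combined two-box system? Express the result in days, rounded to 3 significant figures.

24.6 d

Residence time in the combined system uses the total inventory and the total *external* removal — internal exchanges between the two boxes cancel.
M_total = 174.8 + 856.2 = 1031.0 kg.
ΣF_external_out = 18.52 + 23.36 = 41.880 kg/d.
τ = M_total / ΣF_ext = 1031.0 / 41.880 = 24.62 d.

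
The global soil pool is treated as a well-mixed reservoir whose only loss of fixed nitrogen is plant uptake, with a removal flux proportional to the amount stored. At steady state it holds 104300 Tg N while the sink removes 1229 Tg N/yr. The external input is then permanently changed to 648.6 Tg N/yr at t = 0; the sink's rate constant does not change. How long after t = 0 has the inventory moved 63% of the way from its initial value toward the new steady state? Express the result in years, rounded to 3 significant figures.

τ = M₀/F₀ = 104300/1229 = 84.87 yr.
The remaining gap fraction is e^(−t/τ); 63% covered ⇒ e^(−t/τ) = 0.370.
t = −τ ln(0.370) = 84.87 × 0.9943 = 84.38 yr.

84.4 yr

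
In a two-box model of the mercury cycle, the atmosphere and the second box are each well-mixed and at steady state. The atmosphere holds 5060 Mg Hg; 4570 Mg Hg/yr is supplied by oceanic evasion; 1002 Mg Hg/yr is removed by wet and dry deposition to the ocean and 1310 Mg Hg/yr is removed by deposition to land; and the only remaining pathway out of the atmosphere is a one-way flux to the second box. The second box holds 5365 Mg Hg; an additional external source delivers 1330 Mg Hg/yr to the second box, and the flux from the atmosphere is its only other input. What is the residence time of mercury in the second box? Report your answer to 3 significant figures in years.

1.50 yr

Balance the atmosphere: ΣF_in = 4570.0 Mg Hg/yr.
Flux to the second box = ΣF_in − (1002 + 1310) = 2258.0 Mg Hg/yr.
Total input to the second box = 2258.0 + 1330 = 3588.0 Mg Hg/yr; at steady state this equals its total output.
τ = M / F = 5365 / 3588.0 = 1.495 yr.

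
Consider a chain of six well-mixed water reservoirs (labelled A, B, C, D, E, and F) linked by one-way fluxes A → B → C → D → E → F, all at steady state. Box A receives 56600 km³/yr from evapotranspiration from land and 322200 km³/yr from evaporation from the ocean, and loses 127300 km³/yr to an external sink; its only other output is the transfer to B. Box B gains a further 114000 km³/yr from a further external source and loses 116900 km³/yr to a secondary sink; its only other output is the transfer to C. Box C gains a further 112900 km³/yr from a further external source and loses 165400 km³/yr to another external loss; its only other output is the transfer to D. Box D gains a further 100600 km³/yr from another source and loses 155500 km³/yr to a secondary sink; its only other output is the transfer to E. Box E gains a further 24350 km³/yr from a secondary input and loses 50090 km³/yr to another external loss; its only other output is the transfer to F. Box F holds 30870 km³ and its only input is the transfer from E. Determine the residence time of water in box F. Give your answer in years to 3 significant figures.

Box A: F(A→B) = (56600 + 322200) − 127300 = 251500 km³/yr.
Box B: F(B→C) = (251500 + 114000) − 116900 = 248600 km³/yr.
Box C: F(C→D) = (248600 + 112900) − 165400 = 196100 km³/yr.
Box D: F(D→E) = (196100 + 100600) − 155500 = 141200 km³/yr.
Box E: F(E→F) = (141200 + 24350) − 50090 = 115460 km³/yr.
Box F throughput = its input = 115460 km³/yr; τ = 30870 / 115460 = 0.2674 yr.

0.267 yr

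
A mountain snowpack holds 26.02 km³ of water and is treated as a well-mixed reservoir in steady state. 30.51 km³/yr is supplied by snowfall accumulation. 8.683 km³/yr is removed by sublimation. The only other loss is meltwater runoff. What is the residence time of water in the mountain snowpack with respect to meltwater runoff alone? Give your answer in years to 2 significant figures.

1.2 yr

At steady state ΣF_in = ΣF_out.
ΣF_in = 30.510 km³/yr.
Meltwater runoff flux = ΣF_in − (8.683) = 30.510 − 8.683 = 21.83 km³/yr.
τ = M / F = 26.02 / 21.83 = 1.192 yr.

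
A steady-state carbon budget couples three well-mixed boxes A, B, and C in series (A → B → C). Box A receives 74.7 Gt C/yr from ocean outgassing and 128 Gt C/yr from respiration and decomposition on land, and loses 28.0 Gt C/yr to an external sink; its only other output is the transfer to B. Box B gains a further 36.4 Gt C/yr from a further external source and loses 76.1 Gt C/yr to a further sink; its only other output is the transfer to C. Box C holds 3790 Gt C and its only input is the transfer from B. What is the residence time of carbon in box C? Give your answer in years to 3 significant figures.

Box A: F(A→B) = (74.7 + 128) − 28.0 = 174.70 Gt C/yr.
Box B: F(B→C) = (174.70 + 36.4) − 76.1 = 135.00 Gt C/yr.
Box C throughput = its input = 135.00 Gt C/yr; τ = 3790 / 135.00 = 28.07 yr.

28.1 yr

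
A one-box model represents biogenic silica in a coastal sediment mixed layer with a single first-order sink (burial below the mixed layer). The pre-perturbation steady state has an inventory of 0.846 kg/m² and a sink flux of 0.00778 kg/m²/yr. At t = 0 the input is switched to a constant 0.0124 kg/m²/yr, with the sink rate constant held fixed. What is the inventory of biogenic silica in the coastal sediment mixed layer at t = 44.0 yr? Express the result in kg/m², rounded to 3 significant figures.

Residence time τ = M₀/F₀ = 108.7 yr. The eventual steady state is M_∞ = M₀·(F₁/F₀) = 0.846 × 0.0124/0.00778 = 1.3484 kg/m².
The anomaly ΔM(t) = M(t) − M_∞ decays as ΔM₀·e^(−t/τ) with ΔM₀ = 0.846 − 1.3484 = −0.5024 kg/m².
At t = 44.0 yr, e^(−t/τ) = e^(−0.4046) = 0.6672, so ΔM = −0.3352 kg/m² and M = 1.3484 − 0.3352 = 1.0132 kg/m².

1.01 kg/m²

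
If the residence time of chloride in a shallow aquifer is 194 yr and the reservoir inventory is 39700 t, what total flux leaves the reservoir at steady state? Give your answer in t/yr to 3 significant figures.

205 t/yr

F = M / τ = 39700 / 194 = 204.6 t/yr.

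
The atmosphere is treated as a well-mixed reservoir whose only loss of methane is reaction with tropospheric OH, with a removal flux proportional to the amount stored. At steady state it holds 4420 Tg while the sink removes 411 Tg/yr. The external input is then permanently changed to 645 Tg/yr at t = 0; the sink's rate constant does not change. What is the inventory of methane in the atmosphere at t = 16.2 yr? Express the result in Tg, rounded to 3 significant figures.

6380 Tg

τ = M₀/F₀ = 4420/411 = 10.75 yr; rate constant k = 1/τ.
New steady state M_∞ = F₁/k = F₁·τ = 645 × 10.75 = 6936.5 Tg.
M(t) = M_∞ + (M₀ − M_∞)·e^(−t/τ); t/τ = 16.2/10.75 = 1.506, so e^(−t/τ) = 0.2217.
M(t) = 6936.5 − 2516 × 0.2217 = 6378.6 Tg.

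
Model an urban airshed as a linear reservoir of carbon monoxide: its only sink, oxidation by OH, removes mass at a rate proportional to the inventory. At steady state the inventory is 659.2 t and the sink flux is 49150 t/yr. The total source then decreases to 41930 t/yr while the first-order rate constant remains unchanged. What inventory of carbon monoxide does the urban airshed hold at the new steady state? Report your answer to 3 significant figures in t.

Rate constant k = F/M = 49150 / 659.2 = 74.56 yr⁻¹.
At the new steady state, source = k·M_new ⇒ M_new = 41930 / 74.56 = 562.4 t.
(Equivalently M_new = M × F_new/F_old = 659.2 × 41930/49150.)

562 t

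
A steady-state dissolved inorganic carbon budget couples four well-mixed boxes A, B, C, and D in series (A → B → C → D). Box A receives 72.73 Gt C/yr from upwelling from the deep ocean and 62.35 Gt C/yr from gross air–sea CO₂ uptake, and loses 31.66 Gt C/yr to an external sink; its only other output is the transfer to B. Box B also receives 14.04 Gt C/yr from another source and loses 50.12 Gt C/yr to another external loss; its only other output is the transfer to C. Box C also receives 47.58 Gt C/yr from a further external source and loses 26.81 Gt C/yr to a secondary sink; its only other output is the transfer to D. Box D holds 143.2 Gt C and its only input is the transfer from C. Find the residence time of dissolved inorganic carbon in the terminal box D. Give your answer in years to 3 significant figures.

Box A: F(A→B) = (72.73 + 62.35) − 31.66 = 103.42 Gt C/yr.
Box B: F(B→C) = (103.42 + 14.04) − 50.12 = 67.340 Gt C/yr.
Box C: F(C→D) = (67.340 + 47.58) − 26.81 = 88.110 Gt C/yr.
Box D throughput = its input = 88.110 Gt C/yr; τ = 143.2 / 88.110 = 1.625 yr.

1.63 yr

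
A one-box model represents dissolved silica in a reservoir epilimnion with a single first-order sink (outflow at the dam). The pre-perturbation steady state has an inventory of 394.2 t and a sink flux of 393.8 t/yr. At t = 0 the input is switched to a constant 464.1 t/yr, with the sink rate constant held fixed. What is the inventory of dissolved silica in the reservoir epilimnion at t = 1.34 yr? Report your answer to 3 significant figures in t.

The sink rate constant is k = F₀/M₀ = 393.8/394.2 = 0.9990 yr⁻¹.
Solving dM/dt = F₁ − kM with M(0) = M₀ gives M(t) = F₁/k + (M₀ − F₁/k)·e^(−kt).
F₁/k = 464.1/0.9990 = 464.57 t; kt = 0.9990 × 1.34 = 1.339, e^(−kt) = 0.2622.
M(1.34) = 464.57 + (394.2 − 464.57) × 0.2622 = 464.57 − 18.45 = 446.12 t.

446 t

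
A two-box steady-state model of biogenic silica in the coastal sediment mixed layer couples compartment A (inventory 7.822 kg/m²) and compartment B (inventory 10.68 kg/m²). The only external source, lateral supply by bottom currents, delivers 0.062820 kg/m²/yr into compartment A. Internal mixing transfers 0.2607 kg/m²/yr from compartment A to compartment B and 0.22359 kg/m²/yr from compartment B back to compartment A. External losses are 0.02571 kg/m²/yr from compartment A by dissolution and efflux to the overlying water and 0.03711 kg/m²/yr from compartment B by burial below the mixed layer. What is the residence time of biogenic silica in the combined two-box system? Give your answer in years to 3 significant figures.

295 yr

For the system as a whole, the A↔B exchange is internal and contributes nothing to the throughput; only the external sinks remove mass.
M_total = 7.822 + 10.68 = 18.502 kg/m².
ΣF_external_out = 0.02571 + 0.03711 = 0.062820 kg/m²/yr.
τ = M_total / ΣF_ext = 18.502 / 0.062820 = 294.5 yr.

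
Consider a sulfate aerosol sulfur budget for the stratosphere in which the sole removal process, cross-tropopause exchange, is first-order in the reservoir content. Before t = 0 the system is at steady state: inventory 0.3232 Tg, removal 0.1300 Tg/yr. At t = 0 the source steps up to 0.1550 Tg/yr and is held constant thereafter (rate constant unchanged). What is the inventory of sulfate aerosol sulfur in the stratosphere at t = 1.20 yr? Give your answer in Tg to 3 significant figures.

τ = M₀/F₀ = 0.3232/0.1300 = 2.486 yr; rate constant k = 1/τ.
New steady state M_∞ = F₁/k = F₁·τ = 0.1550 × 2.486 = 0.38535 Tg.
M(t) = M_∞ + (M₀ − M_∞)·e^(−t/τ); t/τ = 1.20/2.486 = 0.4827, so e^(−t/τ) = 0.6171.
M(t) = 0.38535 − 0.06215 × 0.6171 = 0.34700 Tg.

0.347 Tg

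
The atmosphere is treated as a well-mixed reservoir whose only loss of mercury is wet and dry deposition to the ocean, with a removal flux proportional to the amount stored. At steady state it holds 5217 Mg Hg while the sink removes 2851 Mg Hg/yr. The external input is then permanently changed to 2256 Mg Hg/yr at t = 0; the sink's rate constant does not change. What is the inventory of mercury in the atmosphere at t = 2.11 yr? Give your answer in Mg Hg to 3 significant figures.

4470 Mg Hg

The sink rate constant is k = F₀/M₀ = 2851/5217 = 0.5465 yr⁻¹.
Solving dM/dt = F₁ − kM with M(0) = M₀ gives M(t) = F₁/k + (M₀ − F₁/k)·e^(−kt).
F₁/k = 2256/0.5465 = 4128.2 Mg Hg; kt = 0.5465 × 2.11 = 1.153, e^(−kt) = 0.3157.
M(2.11) = 4128.2 + (5217 − 4128.2) × 0.3157 = 4128.2 + 343.7 = 4471.9 Mg Hg.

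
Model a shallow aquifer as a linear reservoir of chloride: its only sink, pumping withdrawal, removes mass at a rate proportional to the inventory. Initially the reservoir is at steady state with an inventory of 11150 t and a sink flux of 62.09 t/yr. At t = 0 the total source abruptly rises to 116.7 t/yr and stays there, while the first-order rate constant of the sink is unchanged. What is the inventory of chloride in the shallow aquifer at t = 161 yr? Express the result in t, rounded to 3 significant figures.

17000 t

Residence time τ = M₀/F₀ = 179.6 yr. The eventual steady state is M_∞ = M₀·(F₁/F₀) = 11150 × 116.7/62.09 = 20957 t.
The anomaly ΔM(t) = M(t) − M_∞ decays as ΔM₀·e^(−t/τ) with ΔM₀ = 11150 − 20957 = −9807 t.
At t = 161 yr, e^(−t/τ) = e^(−0.8965) = 0.4080, so ΔM = −4001 t and M = 20957 − 4001 = 16956 t.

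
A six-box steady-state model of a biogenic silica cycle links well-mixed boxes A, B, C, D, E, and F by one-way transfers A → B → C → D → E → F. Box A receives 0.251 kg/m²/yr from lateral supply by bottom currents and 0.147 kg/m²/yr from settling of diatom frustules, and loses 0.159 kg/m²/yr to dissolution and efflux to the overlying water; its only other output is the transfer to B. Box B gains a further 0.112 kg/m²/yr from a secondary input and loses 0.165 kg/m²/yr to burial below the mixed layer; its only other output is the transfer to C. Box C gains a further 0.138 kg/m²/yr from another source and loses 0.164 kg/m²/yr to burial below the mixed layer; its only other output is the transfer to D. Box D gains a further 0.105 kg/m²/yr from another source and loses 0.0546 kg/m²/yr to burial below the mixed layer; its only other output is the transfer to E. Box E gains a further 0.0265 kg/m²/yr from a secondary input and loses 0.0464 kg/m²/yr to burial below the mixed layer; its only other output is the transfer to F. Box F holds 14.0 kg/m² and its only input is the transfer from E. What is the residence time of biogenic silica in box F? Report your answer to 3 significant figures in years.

73.5 yr

Box A: F(A→B) = (0.251 + 0.147) − 0.159 = 0.23900 kg/m²/yr.
Box B: F(B→C) = (0.23900 + 0.112) − 0.165 = 0.18600 kg/m²/yr.
Box C: F(C→D) = (0.18600 + 0.138) − 0.164 = 0.16000 kg/m²/yr.
Box D: F(D→E) = (0.16000 + 0.105) − 0.0546 = 0.21040 kg/m²/yr.
Box E: F(E→F) = (0.21040 + 0.0265) − 0.0464 = 0.19050 kg/m²/yr.
Box F throughput = its input = 0.19050 kg/m²/yr; τ = 14.0 / 0.19050 = 73.49 yr.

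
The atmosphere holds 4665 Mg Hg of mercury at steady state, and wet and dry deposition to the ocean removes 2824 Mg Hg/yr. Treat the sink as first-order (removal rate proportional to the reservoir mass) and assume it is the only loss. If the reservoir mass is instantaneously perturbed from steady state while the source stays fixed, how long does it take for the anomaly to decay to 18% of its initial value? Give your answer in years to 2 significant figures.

For a linear reservoir the anomaly decays as exp(−t/τ) with τ = M/F = 4665/2824 = 1.652 yr.
exp(−t/τ) = 0.18 ⇒ t = −τ ln(0.18) = 1.652 × 1.715 = 2.833 yr.

2.8 yr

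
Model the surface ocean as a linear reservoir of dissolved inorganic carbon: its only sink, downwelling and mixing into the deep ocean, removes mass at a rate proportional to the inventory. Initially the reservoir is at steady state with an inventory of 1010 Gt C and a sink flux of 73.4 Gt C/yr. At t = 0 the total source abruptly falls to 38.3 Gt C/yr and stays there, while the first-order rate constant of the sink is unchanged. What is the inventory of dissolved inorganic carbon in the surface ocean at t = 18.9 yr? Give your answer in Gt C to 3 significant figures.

649 Gt C

τ = M₀/F₀ = 1010/73.4 = 13.76 yr; rate constant k = 1/τ.
New steady state M_∞ = F₁/k = F₁·τ = 38.3 × 13.76 = 527.02 Gt C.
M(t) = M_∞ + (M₀ − M_∞)·e^(−t/τ); t/τ = 18.9/13.76 = 1.374, so e^(−t/τ) = 0.2532.
M(t) = 527.02 + 483.0 × 0.2532 = 649.31 Gt C.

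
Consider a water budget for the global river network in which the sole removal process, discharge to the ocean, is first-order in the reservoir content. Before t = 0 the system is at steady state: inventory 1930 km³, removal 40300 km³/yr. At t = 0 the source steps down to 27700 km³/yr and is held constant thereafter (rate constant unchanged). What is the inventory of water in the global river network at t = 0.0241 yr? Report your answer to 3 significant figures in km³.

τ = M₀/F₀ = 1930/40300 = 0.04789 yr; rate constant k = 1/τ.
New steady state M_∞ = F₁/k = F₁·τ = 27700 × 0.04789 = 1326.6 km³.
M(t) = M_∞ + (M₀ − M_∞)·e^(−t/τ); t/τ = 0.0241/0.04789 = 0.5032, so e^(−t/τ) = 0.6046.
M(t) = 1326.6 + 603.4 × 0.6046 = 1691.4 km³.

1690 km³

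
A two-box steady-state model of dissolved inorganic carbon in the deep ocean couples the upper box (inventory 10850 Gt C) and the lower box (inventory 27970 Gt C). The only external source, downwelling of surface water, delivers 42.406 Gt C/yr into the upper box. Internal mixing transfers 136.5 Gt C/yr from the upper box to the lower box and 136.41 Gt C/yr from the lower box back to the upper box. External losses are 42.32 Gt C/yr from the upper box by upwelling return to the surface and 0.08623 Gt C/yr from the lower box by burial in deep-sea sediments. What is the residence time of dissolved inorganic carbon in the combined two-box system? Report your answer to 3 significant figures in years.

Treat the two boxes together as one reservoir: the mixing fluxes between them are internal recycling, so τ = ΣM / Σ(external losses).
M_total = 10850 + 27970 = 38820 Gt C.
ΣF_external_out = 42.32 + 0.08623 = 42.406 Gt C/yr.
τ = M_total / ΣF_ext = 38820 / 42.406 = 915.4 yr.

915 yr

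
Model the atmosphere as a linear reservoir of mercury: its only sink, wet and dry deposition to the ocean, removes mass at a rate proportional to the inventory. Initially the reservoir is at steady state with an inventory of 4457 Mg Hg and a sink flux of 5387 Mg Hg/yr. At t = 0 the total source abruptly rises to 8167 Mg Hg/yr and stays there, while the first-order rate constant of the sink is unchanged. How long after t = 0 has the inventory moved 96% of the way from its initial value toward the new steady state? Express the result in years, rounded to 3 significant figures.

2.66 yr

τ = M₀/F₀ = 4457/5387 = 0.8274 yr.
The remaining gap fraction is e^(−t/τ); 96% covered ⇒ e^(−t/τ) = 0.0400.
t = −τ ln(0.0400) = 0.8274 × 3.219 = 2.663 yr.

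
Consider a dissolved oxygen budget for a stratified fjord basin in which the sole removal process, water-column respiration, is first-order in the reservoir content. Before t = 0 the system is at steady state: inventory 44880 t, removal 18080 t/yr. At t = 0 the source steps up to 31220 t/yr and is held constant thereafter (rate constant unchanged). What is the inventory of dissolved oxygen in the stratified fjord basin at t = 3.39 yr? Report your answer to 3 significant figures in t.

69200 t

τ = M₀/F₀ = 44880/18080 = 2.482 yr; rate constant k = 1/τ.
New steady state M_∞ = F₁/k = F₁·τ = 31220 × 2.482 = 77497 t.
M(t) = M_∞ + (M₀ − M_∞)·e^(−t/τ); t/τ = 3.39/2.482 = 1.366, so e^(−t/τ) = 0.2552.
M(t) = 77497 − 32620 × 0.2552 = 69173 t.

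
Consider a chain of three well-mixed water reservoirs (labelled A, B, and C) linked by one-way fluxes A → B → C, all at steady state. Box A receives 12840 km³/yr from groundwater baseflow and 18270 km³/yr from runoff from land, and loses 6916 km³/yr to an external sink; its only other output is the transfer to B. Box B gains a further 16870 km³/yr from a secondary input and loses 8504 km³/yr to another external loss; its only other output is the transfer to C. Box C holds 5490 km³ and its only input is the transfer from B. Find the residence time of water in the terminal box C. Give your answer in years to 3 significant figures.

0.169 yr

Box A: F(A→B) = (12840 + 18270) − 6916 = 24194 km³/yr.
Box B: F(B→C) = (24194 + 16870) − 8504 = 32560 km³/yr.
Box C throughput = its input = 32560 km³/yr; τ = 5490 / 32560 = 0.1686 yr.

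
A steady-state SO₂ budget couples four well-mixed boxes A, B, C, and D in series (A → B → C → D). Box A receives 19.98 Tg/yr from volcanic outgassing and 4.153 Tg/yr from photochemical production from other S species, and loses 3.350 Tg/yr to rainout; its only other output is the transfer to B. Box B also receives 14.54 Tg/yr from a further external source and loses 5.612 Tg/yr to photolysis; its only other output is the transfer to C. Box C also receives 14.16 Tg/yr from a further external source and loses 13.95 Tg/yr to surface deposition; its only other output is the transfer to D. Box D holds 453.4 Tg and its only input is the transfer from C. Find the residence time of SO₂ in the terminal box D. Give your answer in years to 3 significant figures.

Box A: F(A→B) = (19.98 + 4.153) − 3.350 = 20.783 Tg/yr.
Box B: F(B→C) = (20.783 + 14.54) − 5.612 = 29.711 Tg/yr.
Box C: F(C→D) = (29.711 + 14.16) − 13.95 = 29.921 Tg/yr.
Box D throughput = its input = 29.921 Tg/yr; τ = 453.4 / 29.921 = 15.15 yr.

15.2 yr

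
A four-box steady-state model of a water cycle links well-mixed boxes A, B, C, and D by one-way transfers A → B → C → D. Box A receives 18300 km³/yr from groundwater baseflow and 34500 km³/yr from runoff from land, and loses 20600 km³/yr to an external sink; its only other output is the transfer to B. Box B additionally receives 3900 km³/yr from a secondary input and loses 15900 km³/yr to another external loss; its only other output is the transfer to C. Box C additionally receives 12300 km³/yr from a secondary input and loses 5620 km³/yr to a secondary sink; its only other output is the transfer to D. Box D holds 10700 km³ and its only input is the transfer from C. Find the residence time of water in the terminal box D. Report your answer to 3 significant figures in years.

0.398 yr

Box A: F(A→B) = (18300 + 34500) − 20600 = 32200 km³/yr.
Box B: F(B→C) = (32200 + 3900) − 15900 = 20200 km³/yr.
Box C: F(C→D) = (20200 + 12300) − 5620 = 26880 km³/yr.
Box D throughput = its input = 26880 km³/yr; τ = 10700 / 26880 = 0.3981 yr.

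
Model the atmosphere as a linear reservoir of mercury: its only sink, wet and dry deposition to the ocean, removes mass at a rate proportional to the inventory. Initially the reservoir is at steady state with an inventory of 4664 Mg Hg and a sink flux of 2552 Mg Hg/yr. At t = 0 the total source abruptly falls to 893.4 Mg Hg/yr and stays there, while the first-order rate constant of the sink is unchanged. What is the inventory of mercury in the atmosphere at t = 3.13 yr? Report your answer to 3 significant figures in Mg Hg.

The sink rate constant is k = F₀/M₀ = 2552/4664 = 0.5472 yr⁻¹.
Solving dM/dt = F₁ − kM with M(0) = M₀ gives M(t) = F₁/k + (M₀ − F₁/k)·e^(−kt).
F₁/k = 893.4/0.5472 = 1632.8 Mg Hg; kt = 0.5472 × 3.13 = 1.713, e^(−kt) = 0.1804.
M(3.13) = 1632.8 + (4664 − 1632.8) × 0.1804 = 1632.8 + 546.8 = 2179.6 Mg Hg.

2180 Mg Hg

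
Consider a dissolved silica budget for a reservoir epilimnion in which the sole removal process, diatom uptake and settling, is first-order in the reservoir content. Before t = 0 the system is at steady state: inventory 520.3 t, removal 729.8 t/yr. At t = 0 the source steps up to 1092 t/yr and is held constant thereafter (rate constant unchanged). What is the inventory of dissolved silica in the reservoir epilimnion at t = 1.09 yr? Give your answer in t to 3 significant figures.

723 t

The sink rate constant is k = F₀/M₀ = 729.8/520.3 = 1.403 yr⁻¹.
Solving dM/dt = F₁ − kM with M(0) = M₀ gives M(t) = F₁/k + (M₀ − F₁/k)·e^(−kt).
F₁/k = 1092/1.403 = 778.53 t; kt = 1.403 × 1.09 = 1.529, e^(−kt) = 0.2168.
M(1.09) = 778.53 + (520.3 − 778.53) × 0.2168 = 778.53 − 55.98 = 722.55 t.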